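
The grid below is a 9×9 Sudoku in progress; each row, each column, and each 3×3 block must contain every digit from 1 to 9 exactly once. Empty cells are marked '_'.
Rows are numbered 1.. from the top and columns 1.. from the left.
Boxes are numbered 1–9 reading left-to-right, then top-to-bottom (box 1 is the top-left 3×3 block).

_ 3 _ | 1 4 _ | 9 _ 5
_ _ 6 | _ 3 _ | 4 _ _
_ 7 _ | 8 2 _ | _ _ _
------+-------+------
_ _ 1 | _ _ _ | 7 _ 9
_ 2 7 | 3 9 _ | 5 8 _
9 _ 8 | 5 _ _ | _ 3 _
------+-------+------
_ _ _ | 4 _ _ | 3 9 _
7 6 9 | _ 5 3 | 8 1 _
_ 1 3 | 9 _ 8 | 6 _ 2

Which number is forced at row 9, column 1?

4

Cell row 9, column 1 itself could take any of {4, 5} by direct elimination.
Consider where 4 can go in box 7.
row 7, column 1 is out (row 7 already has a 4).
row 7, column 2 is out (row 7 already has a 4).
row 7, column 3 is out (row 7 already has a 4).
So the only cell in box 7 that can hold 4 is row 9, column 1.
Therefore row 9, column 1 = 4.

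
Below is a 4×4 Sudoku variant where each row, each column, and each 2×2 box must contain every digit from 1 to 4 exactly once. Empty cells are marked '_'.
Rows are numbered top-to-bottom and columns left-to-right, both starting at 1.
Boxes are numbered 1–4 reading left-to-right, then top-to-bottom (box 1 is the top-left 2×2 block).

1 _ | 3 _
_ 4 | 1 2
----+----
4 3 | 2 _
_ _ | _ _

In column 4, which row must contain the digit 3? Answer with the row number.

Consider where 3 can go in column 4.
R1C4 is out (row 1 already has a 3).
R3C4 is out (row 3 already has a 3).
So the only cell in column 4 that can hold 3 is R4C4.
That is row 4.

4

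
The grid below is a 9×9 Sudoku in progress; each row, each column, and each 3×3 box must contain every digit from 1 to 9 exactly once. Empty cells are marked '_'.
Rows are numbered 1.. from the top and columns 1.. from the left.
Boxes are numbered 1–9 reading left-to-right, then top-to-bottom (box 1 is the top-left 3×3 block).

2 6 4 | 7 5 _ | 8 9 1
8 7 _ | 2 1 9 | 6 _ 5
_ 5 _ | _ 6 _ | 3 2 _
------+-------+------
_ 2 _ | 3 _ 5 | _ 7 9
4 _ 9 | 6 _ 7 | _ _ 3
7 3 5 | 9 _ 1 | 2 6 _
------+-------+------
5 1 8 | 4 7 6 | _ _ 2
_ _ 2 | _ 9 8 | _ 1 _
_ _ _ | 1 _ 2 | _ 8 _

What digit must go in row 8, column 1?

3

Cell row 8, column 1 itself could take any of {3, 6} by direct elimination.
Consider where 3 can go in row 8.
row 8, column 2 is out (column 2 already has a 3).
row 8, column 4 is out (column 4 already has a 3).
row 8, column 7 is out (column 7 already has a 3).
row 8, column 9 is out (column 9 already has a 3).
So the only cell in row 8 that can hold 3 is row 8, column 1.
Therefore row 8, column 1 = 3.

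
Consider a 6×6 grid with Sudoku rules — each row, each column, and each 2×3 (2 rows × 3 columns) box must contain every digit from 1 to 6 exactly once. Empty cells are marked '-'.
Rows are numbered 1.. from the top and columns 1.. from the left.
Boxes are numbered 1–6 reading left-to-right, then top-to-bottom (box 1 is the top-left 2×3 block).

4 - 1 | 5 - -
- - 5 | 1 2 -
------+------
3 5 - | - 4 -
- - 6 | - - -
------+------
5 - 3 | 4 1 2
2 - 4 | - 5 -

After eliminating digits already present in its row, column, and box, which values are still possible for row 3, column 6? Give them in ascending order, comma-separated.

Row 3 already contains {3, 4, 5}.
Column 6 already contains {2}.
Its 2×3 block (box 4) already contains {4}.
Removing those from 1–6 leaves {1, 6} as the candidates for row 3, column 6.

1,6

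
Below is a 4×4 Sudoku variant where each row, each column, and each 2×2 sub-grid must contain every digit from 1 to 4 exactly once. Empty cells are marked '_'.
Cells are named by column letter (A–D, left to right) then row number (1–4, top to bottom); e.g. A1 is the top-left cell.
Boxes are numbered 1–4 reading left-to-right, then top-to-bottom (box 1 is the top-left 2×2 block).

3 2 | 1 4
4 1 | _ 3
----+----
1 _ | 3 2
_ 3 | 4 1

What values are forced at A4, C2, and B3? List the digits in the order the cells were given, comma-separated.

For A4:
  Row 4 already contains {1, 3, 4}.
  Column A already contains {1, 3, 4}.
  Its 2×2 block (box 3) already contains {1, 3}.
  The only value from 1–4 not eliminated is 2, so A4 = 2.
For C2:
  Row 2 already contains {1, 3, 4}.
  Column C already contains {1, 3, 4}.
  Its 2×2 block (box 2) already contains {1, 3, 4}.
  The only value from 1–4 not eliminated is 2, so C2 = 2.
For B3:
  Row 3 already contains {1, 2, 3}.
  Column B already contains {1, 2, 3}.
  Its 2×2 block (box 3) already contains {1, 3}.
  The only value from 1–4 not eliminated is 4, so B3 = 4.

2,2,4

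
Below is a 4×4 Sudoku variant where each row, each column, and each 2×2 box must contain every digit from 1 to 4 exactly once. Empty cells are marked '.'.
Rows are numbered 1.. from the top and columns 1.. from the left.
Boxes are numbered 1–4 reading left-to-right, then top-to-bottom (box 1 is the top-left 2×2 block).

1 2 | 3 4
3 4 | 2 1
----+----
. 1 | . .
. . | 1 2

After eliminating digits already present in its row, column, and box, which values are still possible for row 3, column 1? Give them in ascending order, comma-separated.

Row 3 already contains {1}.
Column 1 already contains {1, 3}.
Its 2×2 block (box 3) already contains {1}.
Removing those from 1–4 leaves {2, 4} as the candidates for row 3, column 1.

2,4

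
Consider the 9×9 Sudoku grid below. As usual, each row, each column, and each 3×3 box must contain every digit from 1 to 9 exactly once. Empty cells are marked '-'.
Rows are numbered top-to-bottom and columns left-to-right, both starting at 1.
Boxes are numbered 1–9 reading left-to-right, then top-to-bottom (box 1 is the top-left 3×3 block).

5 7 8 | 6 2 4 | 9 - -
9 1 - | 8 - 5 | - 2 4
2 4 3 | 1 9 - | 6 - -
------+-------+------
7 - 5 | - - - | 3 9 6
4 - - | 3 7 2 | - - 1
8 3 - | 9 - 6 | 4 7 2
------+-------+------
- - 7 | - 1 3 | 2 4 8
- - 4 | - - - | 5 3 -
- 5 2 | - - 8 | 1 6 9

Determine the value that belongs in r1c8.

1

Row 1 already contains {2, 4, 5, 6, 7, 8, 9}.
Column 8 already contains {2, 3, 4, 6, 7, 9}.
Its 3×3 block (box 3) already contains {2, 4, 6, 9}.
The only value from 1–9 not eliminated is 1, so r1c8 = 1.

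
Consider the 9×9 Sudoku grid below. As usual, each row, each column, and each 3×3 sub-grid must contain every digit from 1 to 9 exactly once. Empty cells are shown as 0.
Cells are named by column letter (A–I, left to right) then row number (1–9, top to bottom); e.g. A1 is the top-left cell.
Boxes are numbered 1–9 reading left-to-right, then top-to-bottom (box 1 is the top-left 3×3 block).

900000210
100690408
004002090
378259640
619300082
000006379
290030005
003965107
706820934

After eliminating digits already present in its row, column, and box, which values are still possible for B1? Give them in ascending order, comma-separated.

Row 1 already contains {1, 2, 9}.
Column B already contains {1, 7, 9}.
Its 3×3 block (box 1) already contains {1, 4, 9}.
Removing those from 1–9 leaves {3, 5, 6, 8} as the candidates for B1.

3,5,6,8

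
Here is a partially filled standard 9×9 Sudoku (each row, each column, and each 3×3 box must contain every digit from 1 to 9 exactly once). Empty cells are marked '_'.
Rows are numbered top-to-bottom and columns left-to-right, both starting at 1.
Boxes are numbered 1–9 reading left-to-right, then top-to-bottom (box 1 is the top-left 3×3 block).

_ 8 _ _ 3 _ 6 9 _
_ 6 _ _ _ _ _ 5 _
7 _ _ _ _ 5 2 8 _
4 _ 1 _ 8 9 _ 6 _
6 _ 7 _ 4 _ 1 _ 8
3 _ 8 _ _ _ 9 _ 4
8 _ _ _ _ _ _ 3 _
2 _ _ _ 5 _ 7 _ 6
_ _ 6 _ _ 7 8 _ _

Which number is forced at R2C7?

Cell R2C7 itself could take any of {3, 4} by direct elimination.
Consider where 4 can go in box 3.
R1C9 is out (column 9 already has a 4).
R2C9 is out (column 9 already has a 4).
R3C9 is out (column 9 already has a 4).
So the only cell in box 3 that can hold 4 is R2C7.
Therefore R2C7 = 4.

4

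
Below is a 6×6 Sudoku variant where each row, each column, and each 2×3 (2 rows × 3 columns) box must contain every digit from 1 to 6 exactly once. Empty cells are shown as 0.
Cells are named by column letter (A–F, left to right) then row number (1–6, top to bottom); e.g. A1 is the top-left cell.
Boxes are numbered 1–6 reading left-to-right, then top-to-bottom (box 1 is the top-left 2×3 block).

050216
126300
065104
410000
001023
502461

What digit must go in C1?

4

Cell C1 itself could take any of {3, 4} by direct elimination.
Consider where 4 can go in row 1.
A1 is out (column A already has a 4).
So the only cell in row 1 that can hold 4 is C1.
Therefore C1 = 4.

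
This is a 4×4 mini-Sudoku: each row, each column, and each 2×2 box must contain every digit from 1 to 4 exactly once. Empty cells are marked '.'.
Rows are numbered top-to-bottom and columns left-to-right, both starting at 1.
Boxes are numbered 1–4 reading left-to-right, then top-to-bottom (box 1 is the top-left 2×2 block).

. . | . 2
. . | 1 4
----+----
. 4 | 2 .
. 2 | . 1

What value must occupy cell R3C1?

1

Cell R3C1 itself could take any of {1, 3} by direct elimination.
Consider where 1 can go in row 3.
R3C4 is out (column 4 already has a 1).
So the only cell in row 3 that can hold 1 is R3C1.
Therefore R3C1 = 1.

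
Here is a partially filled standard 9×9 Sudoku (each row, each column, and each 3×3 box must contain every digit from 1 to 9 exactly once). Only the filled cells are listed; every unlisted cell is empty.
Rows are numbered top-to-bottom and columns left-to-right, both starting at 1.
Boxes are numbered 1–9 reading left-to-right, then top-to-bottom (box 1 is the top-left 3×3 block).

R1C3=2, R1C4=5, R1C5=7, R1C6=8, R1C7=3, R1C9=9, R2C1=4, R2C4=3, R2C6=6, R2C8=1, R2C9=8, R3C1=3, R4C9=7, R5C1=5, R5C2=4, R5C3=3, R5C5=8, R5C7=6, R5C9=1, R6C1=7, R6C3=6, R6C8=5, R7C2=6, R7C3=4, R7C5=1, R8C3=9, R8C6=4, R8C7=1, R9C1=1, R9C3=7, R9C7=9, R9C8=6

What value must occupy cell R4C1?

Cell R4C1 itself could take any of {2, 8, 9} by direct elimination.
Consider where 9 can go in column 1.
R1C1 is out (row 1 already has a 9).
R7C1 is out (box 7 already has a 9).
R8C1 is out (row 8 already has a 9).
So the only cell in column 1 that can hold 9 is R4C1.
Therefore R4C1 = 9.

9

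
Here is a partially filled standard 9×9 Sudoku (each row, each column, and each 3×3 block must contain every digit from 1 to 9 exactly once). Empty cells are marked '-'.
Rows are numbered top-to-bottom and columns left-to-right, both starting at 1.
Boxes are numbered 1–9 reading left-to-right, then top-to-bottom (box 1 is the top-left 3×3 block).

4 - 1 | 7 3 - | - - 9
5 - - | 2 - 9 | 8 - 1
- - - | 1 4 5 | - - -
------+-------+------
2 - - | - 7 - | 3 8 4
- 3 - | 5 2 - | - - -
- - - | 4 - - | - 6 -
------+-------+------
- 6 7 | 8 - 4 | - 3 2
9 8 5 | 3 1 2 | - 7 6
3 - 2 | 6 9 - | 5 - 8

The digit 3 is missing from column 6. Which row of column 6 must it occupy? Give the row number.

Consider where 3 can go in column 6.
r1c6 is out (row 1 already has a 3).
r4c6 is out (row 4 already has a 3).
r5c6 is out (row 5 already has a 3).
r9c6 is out (row 9 already has a 3).
So the only cell in column 6 that can hold 3 is r6c6.
That is row 6.

6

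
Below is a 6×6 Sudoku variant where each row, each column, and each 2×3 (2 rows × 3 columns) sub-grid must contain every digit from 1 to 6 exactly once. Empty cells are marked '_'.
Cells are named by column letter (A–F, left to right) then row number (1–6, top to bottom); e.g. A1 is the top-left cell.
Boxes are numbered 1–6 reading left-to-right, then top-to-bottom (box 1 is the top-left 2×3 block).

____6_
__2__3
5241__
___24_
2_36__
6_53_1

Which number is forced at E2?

1

Cell E2 itself could take any of {1, 5} by direct elimination.
Consider where 1 can go in column E.
E3 is out (row 3 already has a 1).
E5 is out (box 6 already has a 1).
E6 is out (row 6 already has a 1).
So the only cell in column E that can hold 1 is E2.
Therefore E2 = 1.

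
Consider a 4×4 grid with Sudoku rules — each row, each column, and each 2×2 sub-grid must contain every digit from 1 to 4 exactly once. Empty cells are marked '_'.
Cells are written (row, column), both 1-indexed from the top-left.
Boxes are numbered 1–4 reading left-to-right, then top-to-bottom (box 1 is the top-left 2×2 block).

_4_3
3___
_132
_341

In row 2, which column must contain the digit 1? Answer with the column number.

3

Consider where 1 can go in row 2.
(2,2) is out (column 2 already has a 1).
(2,4) is out (column 4 already has a 1).
So the only cell in row 2 that can hold 1 is (2,3).
That is column 3.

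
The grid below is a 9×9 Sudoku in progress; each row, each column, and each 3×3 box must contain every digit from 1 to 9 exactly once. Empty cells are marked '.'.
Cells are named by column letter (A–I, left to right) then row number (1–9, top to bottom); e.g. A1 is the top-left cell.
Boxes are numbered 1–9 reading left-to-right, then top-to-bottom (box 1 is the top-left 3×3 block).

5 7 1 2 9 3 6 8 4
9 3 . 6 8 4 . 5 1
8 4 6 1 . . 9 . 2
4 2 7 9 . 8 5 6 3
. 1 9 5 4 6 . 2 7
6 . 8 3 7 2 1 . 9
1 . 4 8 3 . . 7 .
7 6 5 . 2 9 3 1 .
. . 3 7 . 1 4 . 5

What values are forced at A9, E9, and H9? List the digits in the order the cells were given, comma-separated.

For A9:
  Row 9 already contains {1, 3, 4, 5, 7}.
  Column A already contains {1, 4, 5, 6, 7, 8, 9}.
  Its 3×3 block (box 7) already contains {1, 3, 4, 5, 6, 7}.
  The only value from 1–9 not eliminated is 2, so A9 = 2.
For E9:
  Row 9 already contains {1, 3, 4, 5, 7}.
  Column E already contains {2, 3, 4, 7, 8, 9}.
  Its 3×3 block (box 8) already contains {1, 2, 3, 7, 8, 9}.
  The only value from 1–9 not eliminated is 6, so E9 = 6.
For H9:
  Row 9 already contains {1, 3, 4, 5, 7}.
  Column H already contains {1, 2, 5, 6, 7, 8}.
  Its 3×3 block (box 9) already contains {1, 3, 4, 5, 7}.
  The only value from 1–9 not eliminated is 9, so H9 = 9.

2,6,9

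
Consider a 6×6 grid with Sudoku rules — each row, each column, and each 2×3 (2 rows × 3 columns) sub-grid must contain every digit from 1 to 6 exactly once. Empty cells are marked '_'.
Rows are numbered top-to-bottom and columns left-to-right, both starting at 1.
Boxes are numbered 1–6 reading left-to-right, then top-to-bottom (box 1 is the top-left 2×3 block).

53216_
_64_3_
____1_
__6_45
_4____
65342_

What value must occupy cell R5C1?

2

Cell R5C1 itself could take any of {1, 2} by direct elimination.
Consider where 2 can go in row 5.
R5C3 is out (column 3 already has a 2).
R5C4 is out (box 6 already has a 2).
R5C5 is out (column 5 already has a 2).
R5C6 is out (box 6 already has a 2).
So the only cell in row 5 that can hold 2 is R5C1.
Therefore R5C1 = 2.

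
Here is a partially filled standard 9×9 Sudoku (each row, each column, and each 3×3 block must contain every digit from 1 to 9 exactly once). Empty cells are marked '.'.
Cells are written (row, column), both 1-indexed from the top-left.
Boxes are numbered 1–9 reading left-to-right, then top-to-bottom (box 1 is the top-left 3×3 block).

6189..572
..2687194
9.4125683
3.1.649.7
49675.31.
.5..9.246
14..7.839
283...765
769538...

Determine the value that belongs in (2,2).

3

Row 2 already contains {1, 2, 4, 6, 7, 8, 9}.
Column 2 already contains {1, 4, 5, 6, 8, 9}.
Its 3×3 block (box 1) already contains {1, 2, 4, 6, 8, 9}.
The only value from 1–9 not eliminated is 3, so (2,2) = 3.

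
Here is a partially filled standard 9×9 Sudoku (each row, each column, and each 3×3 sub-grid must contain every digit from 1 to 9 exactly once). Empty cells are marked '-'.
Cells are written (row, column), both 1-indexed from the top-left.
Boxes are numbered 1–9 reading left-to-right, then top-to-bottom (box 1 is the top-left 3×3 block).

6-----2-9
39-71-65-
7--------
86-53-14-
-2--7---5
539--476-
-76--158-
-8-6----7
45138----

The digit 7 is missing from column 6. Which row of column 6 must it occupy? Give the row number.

9

Consider where 7 can go in column 6.
(1,6) is out (box 2 already has a 7). (2,6) is out (row 2 already has a 7). (3,6) is out (row 3 already has a 7). (4,6) is out (box 5 already has a 7). The remaining empty cells in column 6 are similarly blocked.
So the only cell in column 6 that can hold 7 is (9,6).
That is row 9.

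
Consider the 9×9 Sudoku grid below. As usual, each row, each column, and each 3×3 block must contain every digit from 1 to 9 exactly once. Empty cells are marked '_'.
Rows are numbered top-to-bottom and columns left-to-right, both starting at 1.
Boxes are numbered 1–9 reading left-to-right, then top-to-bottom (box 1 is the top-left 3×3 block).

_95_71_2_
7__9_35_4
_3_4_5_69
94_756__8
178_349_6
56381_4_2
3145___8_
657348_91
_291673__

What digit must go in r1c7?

8

Row 1 already contains {1, 2, 5, 7, 9}.
Column 7 already contains {3, 4, 5, 9}.
Its 3×3 block (box 3) already contains {2, 4, 5, 6, 9}.
The only value from 1–9 not eliminated is 8, so r1c7 = 8.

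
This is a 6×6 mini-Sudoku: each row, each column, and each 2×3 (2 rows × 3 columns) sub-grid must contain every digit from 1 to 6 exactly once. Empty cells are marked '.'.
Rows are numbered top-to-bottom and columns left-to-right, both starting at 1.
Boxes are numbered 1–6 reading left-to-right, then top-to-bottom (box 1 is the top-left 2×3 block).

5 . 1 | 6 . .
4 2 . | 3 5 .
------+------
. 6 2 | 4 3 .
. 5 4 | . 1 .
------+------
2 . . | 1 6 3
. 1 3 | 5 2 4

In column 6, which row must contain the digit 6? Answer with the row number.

4

Consider where 6 can go in column 6.
r1c6 is out (row 1 already has a 6).
r2c6 is out (box 2 already has a 6).
r3c6 is out (row 3 already has a 6).
So the only cell in column 6 that can hold 6 is r4c6.
That is row 4.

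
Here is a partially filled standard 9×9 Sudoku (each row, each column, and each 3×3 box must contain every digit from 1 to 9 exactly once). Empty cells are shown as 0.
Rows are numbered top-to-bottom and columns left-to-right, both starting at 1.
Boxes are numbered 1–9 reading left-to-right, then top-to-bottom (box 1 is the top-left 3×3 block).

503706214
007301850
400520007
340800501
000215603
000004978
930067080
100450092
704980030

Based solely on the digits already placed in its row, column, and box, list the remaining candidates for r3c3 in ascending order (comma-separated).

Row 3 already contains {2, 4, 5, 7}.
Column 3 already contains {3, 4, 7}.
Its 3×3 block (box 1) already contains {3, 4, 5, 7}.
Removing those from 1–9 leaves {1, 6, 8, 9} as the candidates for r3c3.

1,6,8,9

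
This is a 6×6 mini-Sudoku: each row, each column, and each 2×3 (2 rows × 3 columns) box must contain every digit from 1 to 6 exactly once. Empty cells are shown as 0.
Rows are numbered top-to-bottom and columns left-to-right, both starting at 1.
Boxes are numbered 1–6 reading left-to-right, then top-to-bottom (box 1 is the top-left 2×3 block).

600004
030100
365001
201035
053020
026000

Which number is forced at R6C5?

Cell R6C5 itself could take any of {1, 4, 5} by direct elimination.
Consider where 1 can go in column 5.
R1C5 is out (box 2 already has a 1).
R2C5 is out (row 2 already has a 1).
R3C5 is out (row 3 already has a 1).
So the only cell in column 5 that can hold 1 is R6C5.
Therefore R6C5 = 1.

1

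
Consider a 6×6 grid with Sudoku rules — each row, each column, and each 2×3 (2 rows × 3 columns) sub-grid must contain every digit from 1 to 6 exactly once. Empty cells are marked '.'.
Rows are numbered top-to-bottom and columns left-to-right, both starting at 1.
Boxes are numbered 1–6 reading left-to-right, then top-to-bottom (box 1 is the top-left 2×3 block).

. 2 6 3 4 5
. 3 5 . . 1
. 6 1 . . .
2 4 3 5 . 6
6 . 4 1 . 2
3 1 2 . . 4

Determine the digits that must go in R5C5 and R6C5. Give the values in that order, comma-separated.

3,5

For R5C5:
  Consider where 3 can go in box 6.
  R6C4 is out (row 6 already has a 3).
  R6C5 is out (row 6 already has a 3).
  So the only cell in box 6 that can hold 3 is R5C5.
  So R5C5 = 3.
For R6C5:
  Consider where 5 can go in row 6.
  R6C4 is out (column 4 already has a 5).
  So the only cell in row 6 that can hold 5 is R6C5.
  So R6C5 = 5.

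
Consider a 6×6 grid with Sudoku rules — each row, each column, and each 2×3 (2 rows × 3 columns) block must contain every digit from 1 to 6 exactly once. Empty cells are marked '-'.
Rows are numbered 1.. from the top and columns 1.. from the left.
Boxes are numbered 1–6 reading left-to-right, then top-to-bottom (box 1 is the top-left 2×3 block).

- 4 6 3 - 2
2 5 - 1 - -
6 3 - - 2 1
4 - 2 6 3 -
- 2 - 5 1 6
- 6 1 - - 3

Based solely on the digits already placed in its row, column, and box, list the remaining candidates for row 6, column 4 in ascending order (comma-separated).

2,4

Row 6 already contains {1, 3, 6}.
Column 4 already contains {1, 3, 5, 6}.
Its 2×3 block (box 6) already contains {1, 3, 5, 6}.
Removing those from 1–6 leaves {2, 4} as the candidates for row 6, column 4.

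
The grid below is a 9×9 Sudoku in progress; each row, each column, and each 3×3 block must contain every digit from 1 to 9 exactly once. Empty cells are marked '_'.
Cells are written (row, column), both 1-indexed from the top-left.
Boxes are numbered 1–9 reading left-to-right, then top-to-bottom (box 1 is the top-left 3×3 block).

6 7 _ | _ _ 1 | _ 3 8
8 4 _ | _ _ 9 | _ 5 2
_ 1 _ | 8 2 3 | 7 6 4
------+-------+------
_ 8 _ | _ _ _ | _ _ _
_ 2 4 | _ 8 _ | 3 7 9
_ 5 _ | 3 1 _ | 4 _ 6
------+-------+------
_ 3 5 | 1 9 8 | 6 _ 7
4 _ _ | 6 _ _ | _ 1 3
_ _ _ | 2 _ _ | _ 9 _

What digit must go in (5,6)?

Cell (5,6) itself could take any of {5, 6} by direct elimination.
Consider where 6 can go in row 5.
(5,1) is out (column 1 already has a 6).
(5,4) is out (column 4 already has a 6).
So the only cell in row 5 that can hold 6 is (5,6).
Therefore (5,6) = 6.

6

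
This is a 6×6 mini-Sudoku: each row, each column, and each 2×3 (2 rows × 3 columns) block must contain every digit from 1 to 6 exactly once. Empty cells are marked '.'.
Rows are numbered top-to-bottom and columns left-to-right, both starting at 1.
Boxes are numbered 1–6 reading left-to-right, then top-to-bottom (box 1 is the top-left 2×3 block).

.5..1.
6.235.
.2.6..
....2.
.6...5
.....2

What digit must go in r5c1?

2

Cell r5c1 itself could take any of {1, 2, 3, 4} by direct elimination.
Consider where 2 can go in column 1.
r1c1 is out (box 1 already has a 2).
r3c1 is out (row 3 already has a 2).
r4c1 is out (row 4 already has a 2).
r6c1 is out (row 6 already has a 2).
So the only cell in column 1 that can hold 2 is r5c1.
Therefore r5c1 = 2.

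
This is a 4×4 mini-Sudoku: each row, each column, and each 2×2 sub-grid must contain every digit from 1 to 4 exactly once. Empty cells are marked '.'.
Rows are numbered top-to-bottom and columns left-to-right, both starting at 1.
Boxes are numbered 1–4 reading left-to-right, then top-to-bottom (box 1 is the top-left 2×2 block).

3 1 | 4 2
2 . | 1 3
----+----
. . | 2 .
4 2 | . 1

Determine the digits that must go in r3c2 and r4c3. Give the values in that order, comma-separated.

3,3

For r3c2:
  Row 3 already contains {2}.
  Column 2 already contains {1, 2}.
  Its 2×2 block (box 3) already contains {2, 4}.
  The only value from 1–4 not eliminated is 3, so r3c2 = 3.
For r4c3:
  Row 4 already contains {1, 2, 4}.
  Column 3 already contains {1, 2, 4}.
  Its 2×2 block (box 4) already contains {1, 2}.
  The only value from 1–4 not eliminated is 3, so r4c3 = 3.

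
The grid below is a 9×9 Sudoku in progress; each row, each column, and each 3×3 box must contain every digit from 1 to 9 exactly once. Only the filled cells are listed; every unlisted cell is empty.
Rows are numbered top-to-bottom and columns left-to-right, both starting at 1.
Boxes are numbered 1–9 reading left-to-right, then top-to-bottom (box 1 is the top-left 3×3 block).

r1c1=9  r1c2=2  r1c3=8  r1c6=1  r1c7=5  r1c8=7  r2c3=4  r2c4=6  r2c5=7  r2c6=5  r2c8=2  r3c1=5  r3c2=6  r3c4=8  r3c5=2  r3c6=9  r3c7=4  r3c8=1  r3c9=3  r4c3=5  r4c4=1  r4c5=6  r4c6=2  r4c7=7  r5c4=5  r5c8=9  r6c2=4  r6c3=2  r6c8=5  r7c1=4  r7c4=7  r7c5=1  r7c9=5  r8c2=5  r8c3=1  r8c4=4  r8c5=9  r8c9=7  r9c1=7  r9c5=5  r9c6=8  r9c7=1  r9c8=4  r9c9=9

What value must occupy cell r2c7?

9

Cell r2c7 itself could take any of {8, 9} by direct elimination.
Consider where 9 can go in column 7.
r5c7 is out (row 5 already has a 9).
r6c7 is out (box 6 already has a 9).
r7c7 is out (box 9 already has a 9).
r8c7 is out (row 8 already has a 9).
So the only cell in column 7 that can hold 9 is r2c7.
Therefore r2c7 = 9.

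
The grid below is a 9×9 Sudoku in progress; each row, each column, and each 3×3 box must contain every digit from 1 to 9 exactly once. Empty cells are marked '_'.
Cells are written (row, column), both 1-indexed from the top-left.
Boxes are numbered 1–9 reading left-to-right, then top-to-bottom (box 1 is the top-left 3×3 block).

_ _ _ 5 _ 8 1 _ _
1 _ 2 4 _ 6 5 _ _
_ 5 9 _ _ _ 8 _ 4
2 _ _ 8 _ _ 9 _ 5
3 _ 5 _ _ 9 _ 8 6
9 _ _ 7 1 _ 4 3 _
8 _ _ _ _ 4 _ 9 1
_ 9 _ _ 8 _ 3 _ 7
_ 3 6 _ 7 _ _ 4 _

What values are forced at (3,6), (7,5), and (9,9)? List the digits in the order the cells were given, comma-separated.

7,5,8

For (3,6):
  Consider where 7 can go in column 6.
  (4,6) is out (box 5 already has a 7).
  (6,6) is out (row 6 already has a 7).
  (8,6) is out (row 8 already has a 7).
  (9,6) is out (row 9 already has a 7).
  So the only cell in column 6 that can hold 7 is (3,6).
  So (3,6) = 7.
For (7,5):
  Consider where 5 can go in column 5.
  (1,5) is out (row 1 already has a 5).
  (2,5) is out (row 2 already has a 5).
  (3,5) is out (row 3 already has a 5).
  (4,5) is out (row 4 already has a 5).
  (5,5) is out (row 5 already has a 5).
  So the only cell in column 5 that can hold 5 is (7,5).
  So (7,5) = 5.
For (9,9):
  Consider where 8 can go in box 9.
  (7,7) is out (row 7 already has a 8).
  (8,8) is out (row 8 already has a 8).
  (9,7) is out (column 7 already has a 8).
  So the only cell in box 9 that can hold 8 is (9,9).
  So (9,9) = 8.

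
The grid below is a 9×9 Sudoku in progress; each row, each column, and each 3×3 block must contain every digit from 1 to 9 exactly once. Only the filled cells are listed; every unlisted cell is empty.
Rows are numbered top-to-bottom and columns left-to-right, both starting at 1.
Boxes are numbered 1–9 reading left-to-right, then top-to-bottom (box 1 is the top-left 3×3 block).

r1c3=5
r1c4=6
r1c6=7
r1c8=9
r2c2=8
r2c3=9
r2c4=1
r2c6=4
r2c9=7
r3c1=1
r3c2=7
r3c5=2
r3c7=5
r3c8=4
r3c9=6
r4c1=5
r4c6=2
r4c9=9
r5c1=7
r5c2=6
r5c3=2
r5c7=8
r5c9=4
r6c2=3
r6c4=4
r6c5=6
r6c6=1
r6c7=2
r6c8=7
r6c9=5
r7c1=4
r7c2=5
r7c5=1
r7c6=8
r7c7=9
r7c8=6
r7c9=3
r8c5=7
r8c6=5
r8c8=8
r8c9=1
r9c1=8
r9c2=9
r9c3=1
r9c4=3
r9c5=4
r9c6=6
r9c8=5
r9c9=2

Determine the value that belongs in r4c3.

Cell r4c3 itself could take any of {4, 8} by direct elimination.
Consider where 4 can go in column 3.
r3c3 is out (row 3 already has a 4).
r6c3 is out (row 6 already has a 4).
r7c3 is out (row 7 already has a 4).
r8c3 is out (box 7 already has a 4).
So the only cell in column 3 that can hold 4 is r4c3.
Therefore r4c3 = 4.

4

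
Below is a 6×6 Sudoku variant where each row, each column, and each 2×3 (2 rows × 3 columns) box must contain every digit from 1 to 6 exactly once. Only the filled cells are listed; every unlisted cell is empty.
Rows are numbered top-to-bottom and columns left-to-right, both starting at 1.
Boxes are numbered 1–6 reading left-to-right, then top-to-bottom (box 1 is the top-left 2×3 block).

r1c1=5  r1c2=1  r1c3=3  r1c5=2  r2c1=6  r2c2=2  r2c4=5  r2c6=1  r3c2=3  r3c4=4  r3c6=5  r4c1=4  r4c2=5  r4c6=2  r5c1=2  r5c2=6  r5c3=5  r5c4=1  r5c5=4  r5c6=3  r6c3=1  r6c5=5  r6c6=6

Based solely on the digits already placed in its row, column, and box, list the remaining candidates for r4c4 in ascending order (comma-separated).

3,6

Row 4 already contains {2, 4, 5}.
Column 4 already contains {1, 4, 5}.
Its 2×3 block (box 4) already contains {2, 4, 5}.
Removing those from 1–6 leaves {3, 6} as the candidates for r4c4.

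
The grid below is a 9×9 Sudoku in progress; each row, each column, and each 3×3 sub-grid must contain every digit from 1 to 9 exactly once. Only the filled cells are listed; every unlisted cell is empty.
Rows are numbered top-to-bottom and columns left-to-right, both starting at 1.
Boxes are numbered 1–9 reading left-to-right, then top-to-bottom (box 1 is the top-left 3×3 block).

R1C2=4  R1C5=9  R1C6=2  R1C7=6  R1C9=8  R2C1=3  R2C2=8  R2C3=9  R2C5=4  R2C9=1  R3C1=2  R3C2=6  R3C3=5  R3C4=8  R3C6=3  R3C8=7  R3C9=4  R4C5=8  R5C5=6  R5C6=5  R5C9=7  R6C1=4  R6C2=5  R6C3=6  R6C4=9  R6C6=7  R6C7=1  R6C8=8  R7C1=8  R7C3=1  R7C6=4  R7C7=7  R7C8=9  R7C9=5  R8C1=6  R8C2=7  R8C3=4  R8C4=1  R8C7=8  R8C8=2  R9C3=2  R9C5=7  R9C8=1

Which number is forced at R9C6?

Cell R9C6 itself could take any of {6, 8, 9} by direct elimination.
Consider where 8 can go in box 8.
R7C4 is out (row 7 already has a 8).
R7C5 is out (row 7 already has a 8).
R8C5 is out (row 8 already has a 8).
R8C6 is out (row 8 already has a 8).
R9C4 is out (column 4 already has a 8).
So the only cell in box 8 that can hold 8 is R9C6.
Therefore R9C6 = 8.

8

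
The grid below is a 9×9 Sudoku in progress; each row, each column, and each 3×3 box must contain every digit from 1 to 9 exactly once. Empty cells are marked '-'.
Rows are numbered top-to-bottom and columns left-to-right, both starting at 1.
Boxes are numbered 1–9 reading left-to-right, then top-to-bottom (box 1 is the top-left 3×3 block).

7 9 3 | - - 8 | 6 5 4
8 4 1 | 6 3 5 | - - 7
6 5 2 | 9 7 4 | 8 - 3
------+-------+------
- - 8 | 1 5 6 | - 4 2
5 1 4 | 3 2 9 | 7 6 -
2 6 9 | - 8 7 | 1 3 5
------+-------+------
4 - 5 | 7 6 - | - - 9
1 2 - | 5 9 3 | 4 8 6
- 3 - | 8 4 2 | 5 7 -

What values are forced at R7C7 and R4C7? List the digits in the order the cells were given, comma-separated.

3,9

For R7C7:
  Consider where 3 can go in column 7.
  R2C7 is out (row 2 already has a 3).
  R4C7 is out (box 6 already has a 3).
  So the only cell in column 7 that can hold 3 is R7C7.
  So R7C7 = 3.
For R4C7:
  Row 4 already contains {1, 2, 4, 5, 6, 8}.
  Column 7 already contains {1, 4, 5, 6, 7, 8}.
  Its 3×3 block (box 6) already contains {1, 2, 3, 4, 5, 6, 7}.
  The only value from 1–9 not eliminated is 9, so R4C7 = 9.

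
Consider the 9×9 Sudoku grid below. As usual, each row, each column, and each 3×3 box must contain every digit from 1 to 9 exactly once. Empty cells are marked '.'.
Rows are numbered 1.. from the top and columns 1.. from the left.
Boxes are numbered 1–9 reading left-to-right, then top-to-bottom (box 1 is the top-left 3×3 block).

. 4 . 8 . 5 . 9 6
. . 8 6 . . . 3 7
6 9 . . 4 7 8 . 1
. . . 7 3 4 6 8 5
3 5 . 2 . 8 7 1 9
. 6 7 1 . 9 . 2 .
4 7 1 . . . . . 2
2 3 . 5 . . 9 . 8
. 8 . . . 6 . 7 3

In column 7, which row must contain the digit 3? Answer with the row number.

Consider where 3 can go in column 7.
row 1, column 7 is out (box 3 already has a 3).
row 2, column 7 is out (row 2 already has a 3).
row 7, column 7 is out (box 9 already has a 3).
row 9, column 7 is out (row 9 already has a 3).
So the only cell in column 7 that can hold 3 is row 6, column 7.
That is row 6.

6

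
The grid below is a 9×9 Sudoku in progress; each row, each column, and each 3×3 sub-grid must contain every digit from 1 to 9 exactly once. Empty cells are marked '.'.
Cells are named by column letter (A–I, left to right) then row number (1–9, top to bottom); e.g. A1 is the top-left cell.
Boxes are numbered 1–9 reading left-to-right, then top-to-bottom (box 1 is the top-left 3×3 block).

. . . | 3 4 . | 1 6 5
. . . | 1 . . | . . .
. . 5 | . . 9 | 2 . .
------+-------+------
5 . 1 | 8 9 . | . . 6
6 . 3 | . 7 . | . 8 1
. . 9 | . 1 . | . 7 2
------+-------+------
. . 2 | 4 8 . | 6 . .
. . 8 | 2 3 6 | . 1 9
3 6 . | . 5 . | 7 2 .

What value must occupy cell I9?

Cell I9 itself could take any of {4, 8} by direct elimination.
Consider where 8 can go in box 9.
H7 is out (row 7 already has a 8).
I7 is out (row 7 already has a 8).
G8 is out (row 8 already has a 8).
So the only cell in box 9 that can hold 8 is I9.
Therefore I9 = 8.

8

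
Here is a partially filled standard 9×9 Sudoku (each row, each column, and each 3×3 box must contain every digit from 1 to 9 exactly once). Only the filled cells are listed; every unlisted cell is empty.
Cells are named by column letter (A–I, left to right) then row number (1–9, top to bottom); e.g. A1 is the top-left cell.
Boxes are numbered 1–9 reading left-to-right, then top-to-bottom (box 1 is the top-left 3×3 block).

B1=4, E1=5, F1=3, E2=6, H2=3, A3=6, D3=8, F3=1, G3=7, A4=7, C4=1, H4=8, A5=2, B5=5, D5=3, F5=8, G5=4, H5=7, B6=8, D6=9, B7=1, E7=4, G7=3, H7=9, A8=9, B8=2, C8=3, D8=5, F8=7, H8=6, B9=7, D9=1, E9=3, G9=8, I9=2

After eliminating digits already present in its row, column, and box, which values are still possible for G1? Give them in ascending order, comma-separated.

1,2,6,9

Row 1 already contains {3, 4, 5}.
Column G already contains {3, 4, 7, 8}.
Its 3×3 block (box 3) already contains {3, 7}.
Removing those from 1–9 leaves {1, 2, 6, 9} as the candidates for G1.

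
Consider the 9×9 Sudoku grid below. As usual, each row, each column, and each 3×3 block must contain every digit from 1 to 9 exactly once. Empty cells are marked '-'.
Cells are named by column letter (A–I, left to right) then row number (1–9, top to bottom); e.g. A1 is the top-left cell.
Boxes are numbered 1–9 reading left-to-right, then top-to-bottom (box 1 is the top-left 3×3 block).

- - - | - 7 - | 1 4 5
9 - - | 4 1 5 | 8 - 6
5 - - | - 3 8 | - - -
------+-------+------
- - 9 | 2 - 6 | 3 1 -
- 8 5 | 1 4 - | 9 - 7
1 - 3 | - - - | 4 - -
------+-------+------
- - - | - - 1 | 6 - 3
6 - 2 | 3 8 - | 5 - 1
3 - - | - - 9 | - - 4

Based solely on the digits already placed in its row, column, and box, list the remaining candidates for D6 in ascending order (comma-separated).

5,7,8,9

Row 6 already contains {1, 3, 4}.
Column D already contains {1, 2, 3, 4}.
Its 3×3 block (box 5) already contains {1, 2, 4, 6}.
Removing those from 1–9 leaves {5, 7, 8, 9} as the candidates for D6.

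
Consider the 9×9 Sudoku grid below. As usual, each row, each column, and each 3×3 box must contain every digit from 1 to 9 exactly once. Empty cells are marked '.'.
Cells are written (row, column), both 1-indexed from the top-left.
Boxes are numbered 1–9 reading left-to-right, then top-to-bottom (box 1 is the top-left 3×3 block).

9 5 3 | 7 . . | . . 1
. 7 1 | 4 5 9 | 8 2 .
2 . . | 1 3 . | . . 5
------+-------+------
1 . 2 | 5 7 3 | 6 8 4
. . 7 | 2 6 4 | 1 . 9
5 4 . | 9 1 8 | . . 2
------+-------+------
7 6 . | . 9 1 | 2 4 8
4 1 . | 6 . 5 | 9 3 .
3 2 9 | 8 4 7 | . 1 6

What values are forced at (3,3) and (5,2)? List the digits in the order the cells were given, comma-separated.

4,3

For (3,3):
  Consider where 4 can go in box 1.
  (2,1) is out (row 2 already has a 4).
  (3,2) is out (column 2 already has a 4).
  So the only cell in box 1 that can hold 4 is (3,3).
  So (3,3) = 4.
For (5,2):
  Consider where 3 can go in row 5.
  (5,1) is out (column 1 already has a 3).
  (5,8) is out (column 8 already has a 3).
  So the only cell in row 5 that can hold 3 is (5,2).
  So (5,2) = 3.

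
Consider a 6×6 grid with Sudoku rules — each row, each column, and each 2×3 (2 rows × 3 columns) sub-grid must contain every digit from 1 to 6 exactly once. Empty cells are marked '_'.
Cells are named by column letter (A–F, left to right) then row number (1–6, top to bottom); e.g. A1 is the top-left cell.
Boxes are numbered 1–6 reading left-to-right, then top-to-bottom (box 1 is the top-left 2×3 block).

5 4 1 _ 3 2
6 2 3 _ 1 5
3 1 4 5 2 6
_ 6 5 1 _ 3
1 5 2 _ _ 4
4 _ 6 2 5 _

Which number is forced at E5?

Row 5 already contains {1, 2, 4, 5}.
Column E already contains {1, 2, 3, 5}.
Its 2×3 block (box 6) already contains {2, 4, 5}.
The only value from 1–6 not eliminated is 6, so E5 = 6.

6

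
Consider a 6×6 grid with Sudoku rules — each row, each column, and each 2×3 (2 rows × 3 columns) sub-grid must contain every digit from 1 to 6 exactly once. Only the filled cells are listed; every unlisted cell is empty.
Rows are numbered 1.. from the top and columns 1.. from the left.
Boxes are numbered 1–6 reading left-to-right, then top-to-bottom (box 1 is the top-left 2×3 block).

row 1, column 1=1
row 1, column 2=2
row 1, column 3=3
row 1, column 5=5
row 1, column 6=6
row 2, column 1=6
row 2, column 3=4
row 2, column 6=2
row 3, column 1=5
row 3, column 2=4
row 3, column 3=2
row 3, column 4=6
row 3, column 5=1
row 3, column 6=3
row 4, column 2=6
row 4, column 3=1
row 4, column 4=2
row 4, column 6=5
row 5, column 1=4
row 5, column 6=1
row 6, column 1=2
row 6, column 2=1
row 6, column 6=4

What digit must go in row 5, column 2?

3

Cell row 5, column 2 itself could take any of {3, 5} by direct elimination.
Consider where 3 can go in column 2.
row 2, column 2 is out (box 1 already has a 3).
So the only cell in column 2 that can hold 3 is row 5, column 2.
Therefore row 5, column 2 = 3.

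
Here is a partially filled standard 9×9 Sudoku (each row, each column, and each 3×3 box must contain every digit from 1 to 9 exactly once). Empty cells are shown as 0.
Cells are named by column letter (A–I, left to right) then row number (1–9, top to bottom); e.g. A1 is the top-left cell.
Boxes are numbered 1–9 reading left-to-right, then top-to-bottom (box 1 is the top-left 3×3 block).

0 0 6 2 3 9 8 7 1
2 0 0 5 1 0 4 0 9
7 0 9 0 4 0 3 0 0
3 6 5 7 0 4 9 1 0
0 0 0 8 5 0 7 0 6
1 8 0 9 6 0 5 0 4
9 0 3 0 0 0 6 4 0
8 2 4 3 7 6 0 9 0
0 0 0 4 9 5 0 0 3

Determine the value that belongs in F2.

7

Cell F2 itself could take any of {7, 8} by direct elimination.
Consider where 7 can go in column F.
F3 is out (row 3 already has a 7).
F5 is out (row 5 already has a 7).
F6 is out (box 5 already has a 7).
F7 is out (box 8 already has a 7).
So the only cell in column F that can hold 7 is F2.
Therefore F2 = 7.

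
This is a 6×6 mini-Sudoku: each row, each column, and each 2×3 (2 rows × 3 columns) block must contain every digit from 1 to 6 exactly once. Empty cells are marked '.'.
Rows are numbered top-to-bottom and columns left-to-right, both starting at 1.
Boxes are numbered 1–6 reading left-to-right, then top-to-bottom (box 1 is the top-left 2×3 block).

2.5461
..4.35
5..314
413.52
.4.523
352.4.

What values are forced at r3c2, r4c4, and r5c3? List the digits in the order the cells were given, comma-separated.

2,6,1

For r3c2:
  Consider where 2 can go in column 2.
  r1c2 is out (row 1 already has a 2).
  r2c2 is out (box 1 already has a 2).
  So the only cell in column 2 that can hold 2 is r3c2.
  So r3c2 = 2.
For r4c4:
  Row 4 already contains {1, 2, 3, 4, 5}.
  Column 4 already contains {3, 4, 5}.
  Its 2×3 block (box 4) already contains {1, 2, 3, 4, 5}.
  The only value from 1–6 not eliminated is 6, so r4c4 = 6.
For r5c3:
  Consider where 1 can go in column 3.
  r3c3 is out (row 3 already has a 1).
  So the only cell in column 3 that can hold 1 is r5c3.
  So r5c3 = 1.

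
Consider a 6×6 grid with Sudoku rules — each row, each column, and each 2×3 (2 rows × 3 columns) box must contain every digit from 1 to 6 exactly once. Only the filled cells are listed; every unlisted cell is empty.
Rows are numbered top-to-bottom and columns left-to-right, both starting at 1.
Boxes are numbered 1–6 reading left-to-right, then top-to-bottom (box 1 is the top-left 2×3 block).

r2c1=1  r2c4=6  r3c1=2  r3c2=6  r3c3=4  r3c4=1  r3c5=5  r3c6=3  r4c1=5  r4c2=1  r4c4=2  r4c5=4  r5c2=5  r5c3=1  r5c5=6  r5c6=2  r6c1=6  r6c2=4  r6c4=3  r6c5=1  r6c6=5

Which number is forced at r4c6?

Row 4 already contains {1, 2, 4, 5}.
Column 6 already contains {2, 3, 5}.
Its 2×3 block (box 4) already contains {1, 2, 3, 4, 5}.
The only value from 1–6 not eliminated is 6, so r4c6 = 6.

6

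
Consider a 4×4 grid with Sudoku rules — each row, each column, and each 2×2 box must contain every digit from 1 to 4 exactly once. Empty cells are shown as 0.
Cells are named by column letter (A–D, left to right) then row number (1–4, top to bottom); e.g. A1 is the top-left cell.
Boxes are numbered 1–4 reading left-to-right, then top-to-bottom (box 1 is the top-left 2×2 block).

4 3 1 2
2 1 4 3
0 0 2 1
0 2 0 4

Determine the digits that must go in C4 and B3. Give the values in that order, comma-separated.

3,4

For C4:
  Row 4 already contains {2, 4}.
  Column C already contains {1, 2, 4}.
  Its 2×2 block (box 4) already contains {1, 2, 4}.
  The only value from 1–4 not eliminated is 3, so C4 = 3.
For B3:
  Row 3 already contains {1, 2}.
  Column B already contains {1, 2, 3}.
  Its 2×2 block (box 3) already contains {2}.
  The only value from 1–4 not eliminated is 4, so B3 = 4.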